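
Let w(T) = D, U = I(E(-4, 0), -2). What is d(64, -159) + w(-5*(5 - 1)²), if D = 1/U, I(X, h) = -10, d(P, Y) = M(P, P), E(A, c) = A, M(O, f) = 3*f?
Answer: 1919/10 ≈ 191.90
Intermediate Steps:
d(P, Y) = 3*P
U = -10
D = -⅒ (D = 1/(-10) = -⅒ ≈ -0.10000)
w(T) = -⅒
d(64, -159) + w(-5*(5 - 1)²) = 3*64 - ⅒ = 192 - ⅒ = 1919/10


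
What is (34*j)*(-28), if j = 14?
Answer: -13328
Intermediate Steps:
(34*j)*(-28) = (34*14)*(-28) = 476*(-28) = -13328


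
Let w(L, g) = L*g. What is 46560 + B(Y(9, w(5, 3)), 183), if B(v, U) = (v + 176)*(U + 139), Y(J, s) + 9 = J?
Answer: 103232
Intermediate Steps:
Y(J, s) = -9 + J
B(v, U) = (139 + U)*(176 + v) (B(v, U) = (176 + v)*(139 + U) = (139 + U)*(176 + v))
46560 + B(Y(9, w(5, 3)), 183) = 46560 + (24464 + 139*(-9 + 9) + 176*183 + 183*(-9 + 9)) = 46560 + (24464 + 139*0 + 32208 + 183*0) = 46560 + (24464 + 0 + 32208 + 0) = 46560 + 56672 = 103232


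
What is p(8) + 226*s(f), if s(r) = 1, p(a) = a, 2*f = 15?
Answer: 234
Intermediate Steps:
f = 15/2 (f = (½)*15 = 15/2 ≈ 7.5000)
p(8) + 226*s(f) = 8 + 226*1 = 8 + 226 = 234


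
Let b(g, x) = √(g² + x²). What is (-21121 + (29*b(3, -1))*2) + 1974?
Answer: -19147 + 58*√10 ≈ -18964.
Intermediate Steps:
(-21121 + (29*b(3, -1))*2) + 1974 = (-21121 + (29*√(3² + (-1)²))*2) + 1974 = (-21121 + (29*√(9 + 1))*2) + 1974 = (-21121 + (29*√10)*2) + 1974 = (-21121 + 58*√10) + 1974 = -19147 + 58*√10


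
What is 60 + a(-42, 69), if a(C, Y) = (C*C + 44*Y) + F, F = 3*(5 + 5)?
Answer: 4890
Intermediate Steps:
F = 30 (F = 3*10 = 30)
a(C, Y) = 30 + C² + 44*Y (a(C, Y) = (C*C + 44*Y) + 30 = (C² + 44*Y) + 30 = 30 + C² + 44*Y)
60 + a(-42, 69) = 60 + (30 + (-42)² + 44*69) = 60 + (30 + 1764 + 3036) = 60 + 4830 = 4890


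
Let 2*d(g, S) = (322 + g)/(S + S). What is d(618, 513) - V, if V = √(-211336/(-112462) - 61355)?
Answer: 235/513 - I*√193993988706847/56231 ≈ 0.45809 - 247.7*I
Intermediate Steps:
d(g, S) = (322 + g)/(4*S) (d(g, S) = ((322 + g)/(S + S))/2 = ((322 + g)/((2*S)))/2 = ((322 + g)*(1/(2*S)))/2 = ((322 + g)/(2*S))/2 = (322 + g)/(4*S))
V = I*√193993988706847/56231 (V = √(-211336*(-1/112462) - 61355) = √(105668/56231 - 61355) = √(-3449947337/56231) = I*√193993988706847/56231 ≈ 247.7*I)
d(618, 513) - V = (¼)*(322 + 618)/513 - I*√193993988706847/56231 = (¼)*(1/513)*940 - I*√193993988706847/56231 = 235/513 - I*√193993988706847/56231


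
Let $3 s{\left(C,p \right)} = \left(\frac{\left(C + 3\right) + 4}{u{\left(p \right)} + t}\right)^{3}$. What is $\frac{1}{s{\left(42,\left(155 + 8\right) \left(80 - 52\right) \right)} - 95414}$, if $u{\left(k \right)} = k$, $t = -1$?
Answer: $- \frac{285018244641}{27194730794058725} \approx -1.0481 \cdot 10^{-5}$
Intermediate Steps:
$s{\left(C,p \right)} = \frac{\left(7 + C\right)^{3}}{3 \left(-1 + p\right)^{3}}$ ($s{\left(C,p \right)} = \frac{\left(\frac{\left(C + 3\right) + 4}{p - 1}\right)^{3}}{3} = \frac{\left(\frac{\left(3 + C\right) + 4}{-1 + p}\right)^{3}}{3} = \frac{\left(\frac{7 + C}{-1 + p}\right)^{3}}{3} = \frac{\frac{1}{\left(-1 + p\right)^{3}} \left(7 + C\right)^{3}}{3} = \frac{\left(7 + C\right)^{3}}{3 \left(-1 + p\right)^{3}}$)
$\frac{1}{s{\left(42,\left(155 + 8\right) \left(80 - 52\right) \right)} - 95414} = \frac{1}{\frac{\left(7 + 42\right)^{3}}{3 \left(-1 + \left(155 + 8\right) \left(80 - 52\right)\right)^{3}} - 95414} = \frac{1}{\frac{49^{3}}{3 \left(-1 + 163 \cdot 28\right)^{3}} - 95414} = \frac{1}{\frac{1}{3} \frac{1}{\left(-1 + 4564\right)^{3}} \cdot 117649 - 95414} = \frac{1}{\frac{1}{3} \cdot \frac{1}{95006081547} \cdot 117649 - 95414} = \frac{1}{\frac{117649}{285018244641} - 95414} = \frac{1}{- \frac{27194730794058725}{285018244641}} = - \frac{285018244641}{27194730794058725}$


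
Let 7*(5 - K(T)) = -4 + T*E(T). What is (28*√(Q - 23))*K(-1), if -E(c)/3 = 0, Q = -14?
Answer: 156*I*√37 ≈ 948.91*I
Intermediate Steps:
E(c) = 0 (E(c) = -3*0 = 0)
K(T) = 39/7 (K(T) = 5 - (-4 + T*0)/7 = 5 - (-4 + 0)/7 = 5 - ⅐*(-4) = 5 + 4/7 = 39/7)
(28*√(Q - 23))*K(-1) = (28*√(-14 - 23))*(39/7) = (28*√(-37))*(39/7) = (28*(I*√37))*(39/7) = (28*I*√37)*(39/7) = 156*I*√37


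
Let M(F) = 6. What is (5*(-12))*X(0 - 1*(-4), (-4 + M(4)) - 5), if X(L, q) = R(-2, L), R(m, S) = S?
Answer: -240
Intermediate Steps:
X(L, q) = L
(5*(-12))*X(0 - 1*(-4), (-4 + M(4)) - 5) = (5*(-12))*(0 - 1*(-4)) = -60*(0 + 4) = -60*4 = -240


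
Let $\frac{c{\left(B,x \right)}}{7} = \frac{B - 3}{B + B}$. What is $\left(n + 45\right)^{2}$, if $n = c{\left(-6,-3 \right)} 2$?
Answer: $\frac{12321}{4} \approx 3080.3$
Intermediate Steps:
$c{\left(B,x \right)} = \frac{7 \left(-3 + B\right)}{2 B}$ ($c{\left(B,x \right)} = 7 \frac{B - 3}{B + B} = 7 \frac{-3 + B}{2 B} = \frac{7 \left(-3 + B\right)}{2 B}$)
$n = \frac{21}{2}$ ($n = \frac{7 \left(-3 - 6\right)}{2 \left(-6\right)} 2 = \frac{7}{2} \left(- \frac{1}{6}\right) \left(-9\right) 2 = \frac{21}{4} \cdot 2 = \frac{21}{2} \approx 10.5$)
$\left(n + 45\right)^{2} = \left(\frac{21}{2} + 45\right)^{2} = \left(\frac{111}{2}\right)^{2} = \frac{12321}{4}$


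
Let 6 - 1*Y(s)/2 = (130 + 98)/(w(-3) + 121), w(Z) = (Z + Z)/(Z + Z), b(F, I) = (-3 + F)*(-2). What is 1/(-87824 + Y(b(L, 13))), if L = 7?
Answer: -61/5356760 ≈ -1.1387e-5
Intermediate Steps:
b(F, I) = 6 - 2*F
w(Z) = 1 (w(Z) = (2*Z)/((2*Z)) = (2*Z)*(1/(2*Z)) = 1)
Y(s) = 504/61 (Y(s) = 12 - 2*(130 + 98)/(1 + 121) = 12 - 456/122 = 12 - 2*114/61 = 12 - 228/61 = 504/61)
1/(-87824 + Y(b(L, 13))) = 1/(-87824 + 504/61) = 1/(-5356760/61) = -61/5356760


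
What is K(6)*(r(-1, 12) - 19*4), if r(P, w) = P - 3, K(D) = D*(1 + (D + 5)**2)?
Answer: -58560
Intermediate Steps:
K(D) = D*(1 + (5 + D)**2)
r(P, w) = -3 + P
K(6)*(r(-1, 12) - 19*4) = (6*(1 + (5 + 6)**2))*((-3 - 1) - 19*4) = (6*(1 + 11**2))*(-4 - 76) = (6*(1 + 121))*(-80) = (6*122)*(-80) = 732*(-80) = -58560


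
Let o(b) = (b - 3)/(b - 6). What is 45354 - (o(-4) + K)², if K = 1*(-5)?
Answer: 4533551/100 ≈ 45336.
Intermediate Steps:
o(b) = (-3 + b)/(-6 + b)
K = -5
45354 - (o(-4) + K)² = 45354 - ((-3 - 4)/(-6 - 4) - 5)² = 45354 - (-7/(-10) - 5)² = 45354 - (-⅒*(-7) - 5)² = 45354 - (7/10 - 5)² = 45354 - (-43/10)² = 45354 - 1*1849/100 = 45354 - 1849/100 = 4533551/100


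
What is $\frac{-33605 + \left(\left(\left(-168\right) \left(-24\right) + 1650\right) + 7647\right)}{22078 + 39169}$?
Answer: $- \frac{20276}{61247} \approx -0.33105$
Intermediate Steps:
$\frac{-33605 + \left(\left(\left(-168\right) \left(-24\right) + 1650\right) + 7647\right)}{22078 + 39169} = \frac{-33605 + \left(\left(4032 + 1650\right) + 7647\right)}{61247} = \left(-33605 + \left(5682 + 7647\right)\right) \frac{1}{61247} = \left(-33605 + 13329\right) \frac{1}{61247} = \left(-20276\right) \frac{1}{61247} = - \frac{20276}{61247}$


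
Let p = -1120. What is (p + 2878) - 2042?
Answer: -284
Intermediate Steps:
(p + 2878) - 2042 = (-1120 + 2878) - 2042 = 1758 - 2042 = -284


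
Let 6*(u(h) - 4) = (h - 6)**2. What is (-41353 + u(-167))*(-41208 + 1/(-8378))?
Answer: 75319420953125/50268 ≈ 1.4984e+9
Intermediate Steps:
u(h) = 4 + (-6 + h)**2/6 (u(h) = 4 + (h - 6)**2/6 = 4 + (-6 + h)**2/6)
(-41353 + u(-167))*(-41208 + 1/(-8378)) = (-41353 + (4 + (-6 - 167)**2/6))*(-41208 + 1/(-8378)) = (-41353 + (4 + (1/6)*(-173)**2))*(-41208 - 1/8378) = (-41353 + (4 + (1/6)*29929))*(-345240625/8378) = (-41353 + (4 + 29929/6))*(-345240625/8378) = (-41353 + 29953/6)*(-345240625/8378) = -218165/6*(-345240625/8378) = 75319420953125/50268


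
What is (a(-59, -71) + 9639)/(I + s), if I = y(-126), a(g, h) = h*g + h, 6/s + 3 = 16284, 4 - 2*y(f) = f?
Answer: 74659239/352757 ≈ 211.65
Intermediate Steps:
y(f) = 2 - f/2
s = 2/5427 (s = 6/(-3 + 16284) = 6/16281 = 6*(1/16281) = 2/5427 ≈ 0.00036853)
a(g, h) = h + g*h (a(g, h) = g*h + h = h + g*h)
I = 65 (I = 2 - ½*(-126) = 2 + 63 = 65)
(a(-59, -71) + 9639)/(I + s) = (-71*(1 - 59) + 9639)/(65 + 2/5427) = (-71*(-58) + 9639)/(352757/5427) = (4118 + 9639)*(5427/352757) = 13757*(5427/352757) = 74659239/352757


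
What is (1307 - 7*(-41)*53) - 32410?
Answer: -15892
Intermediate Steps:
(1307 - 7*(-41)*53) - 32410 = (1307 + 287*53) - 32410 = (1307 + 15211) - 32410 = 16518 - 32410 = -15892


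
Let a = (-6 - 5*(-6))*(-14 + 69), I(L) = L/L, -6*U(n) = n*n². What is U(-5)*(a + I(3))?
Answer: 165125/6 ≈ 27521.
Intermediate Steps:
U(n) = -n³/6 (U(n) = -n*n²/6 = -n³/6)
I(L) = 1
a = 1320 (a = (-6 + 30)*55 = 24*55 = 1320)
U(-5)*(a + I(3)) = (-⅙*(-5)³)*(1320 + 1) = -⅙*(-125)*1321 = (125/6)*1321 = 165125/6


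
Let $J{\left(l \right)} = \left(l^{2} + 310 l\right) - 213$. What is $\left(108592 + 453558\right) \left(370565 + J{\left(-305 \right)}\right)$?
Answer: $207336098050$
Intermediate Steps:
$J{\left(l \right)} = -213 + l^{2} + 310 l$
$\left(108592 + 453558\right) \left(370565 + J{\left(-305 \right)}\right) = \left(108592 + 453558\right) \left(370565 + \left(-213 + \left(-305\right)^{2} + 310 \left(-305\right)\right)\right) = 562150 \left(370565 - 1738\right) = 562150 \cdot 368827 = 207336098050$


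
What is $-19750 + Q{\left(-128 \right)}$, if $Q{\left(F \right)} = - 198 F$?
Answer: $5594$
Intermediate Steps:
$-19750 + Q{\left(-128 \right)} = -19750 - -25344 = -19750 + 25344 = 5594$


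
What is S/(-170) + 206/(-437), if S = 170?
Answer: -643/437 ≈ -1.4714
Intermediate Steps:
S/(-170) + 206/(-437) = 170/(-170) + 206/(-437) = 170*(-1/170) + 206*(-1/437) = -1 - 206/437 = -643/437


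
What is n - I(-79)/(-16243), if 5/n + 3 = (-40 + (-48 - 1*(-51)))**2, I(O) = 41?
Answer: 137221/22187938 ≈ 0.0061845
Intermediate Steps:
n = 5/1366 (n = 5/(-3 + (-40 + (-48 - 1*(-51)))**2) = 5/(-3 + (-40 + (-48 + 51))**2) = 5/(-3 + (-40 + 3)**2) = 5/(-3 + (-37)**2) = 5/(-3 + 1369) = 5/1366 ≈ 0.0036603)
n - I(-79)/(-16243) = 5/1366 - 41/(-16243) = 5/1366 - 41*(-1)/16243 = 5/1366 - 1*(-41/16243) = 5/1366 + 41/16243 = 137221/22187938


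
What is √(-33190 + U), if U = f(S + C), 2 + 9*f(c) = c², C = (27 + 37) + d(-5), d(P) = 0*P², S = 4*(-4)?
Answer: 2*I*√74102/3 ≈ 181.48*I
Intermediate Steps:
S = -16
d(P) = 0
C = 64 (C = (27 + 37) + 0 = 64 + 0 = 64)
f(c) = -2/9 + c²/9
U = 2302/9 (U = -2/9 + (-16 + 64)²/9 = -2/9 + (⅑)*48² = -2/9 + (⅑)*2304 = -2/9 + 256 = 2302/9 ≈ 255.78)
√(-33190 + U) = √(-33190 + 2302/9) = √(-296408/9) = 2*I*√74102/3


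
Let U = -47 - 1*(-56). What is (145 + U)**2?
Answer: 23716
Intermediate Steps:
U = 9 (U = -47 + 56 = 9)
(145 + U)**2 = (145 + 9)**2 = 154**2 = 23716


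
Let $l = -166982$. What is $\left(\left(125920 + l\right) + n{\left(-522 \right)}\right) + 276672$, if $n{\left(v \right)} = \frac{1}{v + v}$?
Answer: $\frac{245976839}{1044} \approx 2.3561 \cdot 10^{5}$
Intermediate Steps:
$n{\left(v \right)} = \frac{1}{2 v}$
$\left(\left(125920 + l\right) + n{\left(-522 \right)}\right) + 276672 = \left(\left(125920 - 166982\right) + \frac{1}{2 \left(-522\right)}\right) + 276672 = \left(-41062 + \frac{1}{2} \left(- \frac{1}{522}\right)\right) + 276672 = \left(-41062 - \frac{1}{1044}\right) + 276672 = - \frac{42868729}{1044} + 276672 = \frac{245976839}{1044}$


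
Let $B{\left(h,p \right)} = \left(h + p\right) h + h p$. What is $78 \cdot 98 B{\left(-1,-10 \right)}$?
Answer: $160524$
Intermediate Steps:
$B{\left(h,p \right)} = h p + h \left(h + p\right)$ ($B{\left(h,p \right)} = h \left(h + p\right) + h p = h p + h \left(h + p\right)$)
$78 \cdot 98 B{\left(-1,-10 \right)} = 78 \cdot 98 \left(- (-1 + 2 \left(-10\right))\right) = 7644 \left(- (-1 - 20)\right) = 7644 \left(\left(-1\right) \left(-21\right)\right) = 7644 \cdot 21 = 160524$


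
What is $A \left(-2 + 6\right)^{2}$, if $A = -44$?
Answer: $-704$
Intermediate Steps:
$A \left(-2 + 6\right)^{2} = - 44 \left(-2 + 6\right)^{2} = - 44 \cdot 4^{2} = \left(-44\right) 16 = -704$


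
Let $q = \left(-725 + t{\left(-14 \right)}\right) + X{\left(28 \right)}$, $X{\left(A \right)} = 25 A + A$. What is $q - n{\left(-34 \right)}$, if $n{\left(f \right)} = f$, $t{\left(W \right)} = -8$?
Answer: $29$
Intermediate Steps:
$X{\left(A \right)} = 26 A$
$q = -5$ ($q = \left(-725 - 8\right) + 26 \cdot 28 = -733 + 728 = -5$)
$q - n{\left(-34 \right)} = -5 - -34 = -5 + 34 = 29$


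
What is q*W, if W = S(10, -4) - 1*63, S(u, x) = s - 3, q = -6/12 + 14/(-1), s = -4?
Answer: 1015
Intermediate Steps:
q = -29/2 (q = -6*1/12 + 14*(-1) = -1/2 - 14 = -29/2 ≈ -14.500)
S(u, x) = -7 (S(u, x) = -4 - 3 = -7)
W = -70 (W = -7 - 1*63 = -7 - 63 = -70)
q*W = -29/2*(-70) = 1015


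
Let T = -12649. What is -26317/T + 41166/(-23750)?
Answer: 52160008/150206875 ≈ 0.34725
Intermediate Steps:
-26317/T + 41166/(-23750) = -26317/(-12649) + 41166/(-23750) = -26317*(-1/12649) + 41166*(-1/23750) = 26317/12649 - 20583/11875 = 52160008/150206875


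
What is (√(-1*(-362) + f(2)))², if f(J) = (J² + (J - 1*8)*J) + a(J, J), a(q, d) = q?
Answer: 356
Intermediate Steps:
f(J) = J + J² + J*(-8 + J) (f(J) = (J² + (J - 1*8)*J) + J = (J² + (J - 8)*J) + J = (J² + (-8 + J)*J) + J = (J² + J*(-8 + J)) + J = J + J² + J*(-8 + J))
(√(-1*(-362) + f(2)))² = (√(-1*(-362) + 2*(-7 + 2*2)))² = (√(362 + 2*(-7 + 4)))² = (√(362 + 2*(-3)))² = (√(362 - 6))² = (√356)² = (2*√89)² = 356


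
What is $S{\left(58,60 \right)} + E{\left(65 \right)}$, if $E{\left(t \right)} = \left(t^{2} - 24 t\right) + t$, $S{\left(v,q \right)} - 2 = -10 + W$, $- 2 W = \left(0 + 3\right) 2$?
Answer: $2719$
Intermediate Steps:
$W = -3$ ($W = - \frac{\left(0 + 3\right) 2}{2} = - \frac{3 \cdot 2}{2} = \left(- \frac{1}{2}\right) 6 = -3$)
$S{\left(v,q \right)} = -11$ ($S{\left(v,q \right)} = 2 - 13 = -11$)
$E{\left(t \right)} = t^{2} - 23 t$
$S{\left(58,60 \right)} + E{\left(65 \right)} = -11 + 65 \left(-23 + 65\right) = -11 + 65 \cdot 42 = -11 + 2730 = 2719$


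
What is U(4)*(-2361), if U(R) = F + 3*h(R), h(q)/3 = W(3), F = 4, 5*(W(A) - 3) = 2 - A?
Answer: -344706/5 ≈ -68941.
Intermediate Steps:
W(A) = 17/5 - A/5 (W(A) = 3 + (2 - A)/5 = 3 + (⅖ - A/5) = 17/5 - A/5)
h(q) = 42/5 (h(q) = 3*(17/5 - ⅕*3) = 3*(17/5 - ⅗) = 3*(14/5) = 42/5)
U(R) = 146/5 (U(R) = 4 + 3*(42/5) = 4 + 126/5 = 146/5)
U(4)*(-2361) = (146/5)*(-2361) = -344706/5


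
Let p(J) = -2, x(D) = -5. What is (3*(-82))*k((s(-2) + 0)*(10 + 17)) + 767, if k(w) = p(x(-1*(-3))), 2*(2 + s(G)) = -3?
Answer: 1259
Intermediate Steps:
s(G) = -7/2 (s(G) = -2 + (½)*(-3) = -2 - 3/2 = -7/2)
k(w) = -2
(3*(-82))*k((s(-2) + 0)*(10 + 17)) + 767 = (3*(-82))*(-2) + 767 = -246*(-2) + 767 = 492 + 767 = 1259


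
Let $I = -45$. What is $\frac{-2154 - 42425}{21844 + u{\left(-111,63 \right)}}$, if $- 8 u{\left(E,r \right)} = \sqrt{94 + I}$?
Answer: $- \frac{356632}{174745} \approx -2.0409$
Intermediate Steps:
$u{\left(E,r \right)} = - \frac{7}{8}$ ($u{\left(E,r \right)} = - \frac{\sqrt{94 - 45}}{8} = - \frac{\sqrt{49}}{8} = \left(- \frac{1}{8}\right) 7 = - \frac{7}{8}$)
$\frac{-2154 - 42425}{21844 + u{\left(-111,63 \right)}} = \frac{-2154 - 42425}{21844 - \frac{7}{8}} = - \frac{44579}{\frac{174745}{8}} = \left(-44579\right) \frac{8}{174745} = - \frac{356632}{174745}$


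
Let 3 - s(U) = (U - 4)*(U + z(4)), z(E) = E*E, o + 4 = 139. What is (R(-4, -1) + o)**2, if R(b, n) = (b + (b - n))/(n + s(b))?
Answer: 3568321/196 ≈ 18206.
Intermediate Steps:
o = 135 (o = -4 + 139 = 135)
z(E) = E**2
s(U) = 3 - (-4 + U)*(16 + U) (s(U) = 3 - (U - 4)*(U + 4**2) = 3 - (-4 + U)*(U + 16) = 3 - (-4 + U)*(16 + U))
R(b, n) = (-n + 2*b)/(67 + n - b**2 - 12*b) (R(b, n) = (b + (b - n))/(n + (67 - b**2 - 12*b)) = (-n + 2*b)/(67 + n - b**2 - 12*b))
(R(-4, -1) + o)**2 = ((-1*(-1) + 2*(-4))/(67 - 1 - 1*(-4)**2 - 12*(-4)) + 135)**2 = ((1 - 8)/(67 - 1 - 1*16 + 48) + 135)**2 = (-7/(67 - 1 - 16 + 48) + 135)**2 = (-7/98 + 135)**2 = ((1/98)*(-7) + 135)**2 = (-1/14 + 135)**2 = (1889/14)**2 = 3568321/196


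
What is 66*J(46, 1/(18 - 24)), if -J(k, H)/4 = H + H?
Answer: 88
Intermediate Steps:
J(k, H) = -8*H (J(k, H) = -4*(H + H) = -8*H)
66*J(46, 1/(18 - 24)) = 66*(-8/(18 - 24)) = 66*(-8/(-6)) = 66*(-8*(-⅙)) = 66*(4/3) = 88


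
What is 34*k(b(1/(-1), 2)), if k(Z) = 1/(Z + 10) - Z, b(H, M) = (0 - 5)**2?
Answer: -29716/35 ≈ -849.03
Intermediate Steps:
b(H, M) = 25 (b(H, M) = (-5)**2 = 25)
k(Z) = 1/(10 + Z) - Z
34*k(b(1/(-1), 2)) = 34*((1 - 1*25**2 - 10*25)/(10 + 25)) = 34*((1 - 1*625 - 250)/35) = 34*((1 - 625 - 250)/35) = 34*((1/35)*(-874)) = 34*(-874/35) = -29716/35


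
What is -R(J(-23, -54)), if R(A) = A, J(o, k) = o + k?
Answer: 77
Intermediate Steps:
J(o, k) = k + o
-R(J(-23, -54)) = -(-54 - 23) = -1*(-77) = 77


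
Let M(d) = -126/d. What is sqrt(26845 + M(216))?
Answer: sqrt(966399)/6 ≈ 163.84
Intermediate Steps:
sqrt(26845 + M(216)) = sqrt(26845 - 126/216) = sqrt(26845 - 126*1/216) = sqrt(26845 - 7/12) = sqrt(322133/12) = sqrt(966399)/6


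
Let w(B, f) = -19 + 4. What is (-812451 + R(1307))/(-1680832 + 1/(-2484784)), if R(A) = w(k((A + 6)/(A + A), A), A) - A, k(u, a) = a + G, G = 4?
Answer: 2022050130032/4176504460289 ≈ 0.48415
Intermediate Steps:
k(u, a) = 4 + a (k(u, a) = a + 4 = 4 + a)
w(B, f) = -15
R(A) = -15 - A
(-812451 + R(1307))/(-1680832 + 1/(-2484784)) = (-812451 + (-15 - 1*1307))/(-1680832 + 1/(-2484784)) = (-812451 + (-15 - 1307))/(-1680832 - 1/2484784) = (-812451 - 1322)/(-4176504460289/2484784) = -813773*(-2484784/4176504460289) = 2022050130032/4176504460289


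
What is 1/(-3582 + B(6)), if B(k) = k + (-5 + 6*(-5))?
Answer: -1/3611 ≈ -0.00027693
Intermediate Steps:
B(k) = -35 + k (B(k) = k + (-5 - 30) = k - 35 = -35 + k)
1/(-3582 + B(6)) = 1/(-3582 + (-35 + 6)) = 1/(-3582 - 29) = 1/(-3611) = -1/3611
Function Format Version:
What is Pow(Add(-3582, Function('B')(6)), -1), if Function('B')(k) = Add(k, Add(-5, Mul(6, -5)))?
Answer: Rational(-1, 3611) ≈ -0.00027693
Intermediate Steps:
Function('B')(k) = Add(-35, k) (Function('B')(k) = Add(k, Add(-5, -30)) = Add(k, -35) = Add(-35, k))
Pow(Add(-3582, Function('B')(6)), -1) = Pow(Add(-3582, Add(-35, 6)), -1) = Pow(Add(-3582, -29), -1) = Pow(-3611, -1) = Rational(-1, 3611)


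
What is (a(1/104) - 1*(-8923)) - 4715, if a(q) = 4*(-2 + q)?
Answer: 109201/26 ≈ 4200.0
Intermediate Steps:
a(q) = -8 + 4*q
(a(1/104) - 1*(-8923)) - 4715 = ((-8 + 4/104) - 1*(-8923)) - 4715 = ((-8 + 4*(1/104)) + 8923) - 4715 = ((-8 + 1/26) + 8923) - 4715 = (-207/26 + 8923) - 4715 = 231791/26 - 4715 = 109201/26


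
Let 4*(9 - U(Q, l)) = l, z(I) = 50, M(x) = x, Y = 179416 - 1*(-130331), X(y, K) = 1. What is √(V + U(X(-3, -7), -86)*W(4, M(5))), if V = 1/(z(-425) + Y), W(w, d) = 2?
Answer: √5854425363546/309797 ≈ 7.8102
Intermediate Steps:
Y = 309747 (Y = 179416 + 130331 = 309747)
U(Q, l) = 9 - l/4
V = 1/309797 (V = 1/(50 + 309747) = 1/309797 ≈ 3.2279e-6)
√(V + U(X(-3, -7), -86)*W(4, M(5))) = √(1/309797 + (9 - ¼*(-86))*2) = √(1/309797 + (9 + 43/2)*2) = √(1/309797 + (61/2)*2) = √(1/309797 + 61) = √(18897618/309797) = √5854425363546/309797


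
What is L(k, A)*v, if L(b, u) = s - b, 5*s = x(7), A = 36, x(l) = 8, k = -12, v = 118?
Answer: 8024/5 ≈ 1604.8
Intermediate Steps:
s = 8/5 (s = (⅕)*8 = 8/5 ≈ 1.6000)
L(b, u) = 8/5 - b
L(k, A)*v = (8/5 - 1*(-12))*118 = (8/5 + 12)*118 = (68/5)*118 = 8024/5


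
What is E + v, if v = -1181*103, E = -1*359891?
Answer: -481534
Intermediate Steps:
E = -359891
v = -121643
E + v = -359891 - 121643 = -481534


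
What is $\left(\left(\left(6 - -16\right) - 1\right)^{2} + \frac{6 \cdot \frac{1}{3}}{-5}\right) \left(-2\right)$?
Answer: $- \frac{4406}{5} \approx -881.2$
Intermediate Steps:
$\left(\left(\left(6 - -16\right) - 1\right)^{2} + \frac{6 \cdot \frac{1}{3}}{-5}\right) \left(-2\right) = \left(\left(\left(6 + 16\right) - 1\right)^{2} + 6 \cdot \frac{1}{3} \left(- \frac{1}{5}\right)\right) \left(-2\right) = \left(\left(22 - 1\right)^{2} + 2 \left(- \frac{1}{5}\right)\right) \left(-2\right) = \left(21^{2} - \frac{2}{5}\right) \left(-2\right) = \left(441 - \frac{2}{5}\right) \left(-2\right) = \frac{2203}{5} \left(-2\right) = - \frac{4406}{5}$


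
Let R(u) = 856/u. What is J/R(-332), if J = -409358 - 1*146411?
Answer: 46128827/214 ≈ 2.1556e+5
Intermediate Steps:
J = -555769 (J = -409358 - 146411 = -555769)
J/R(-332) = -555769/(856/(-332)) = -555769/(856*(-1/332)) = -555769/(-214/83) = -555769*(-83/214) = 46128827/214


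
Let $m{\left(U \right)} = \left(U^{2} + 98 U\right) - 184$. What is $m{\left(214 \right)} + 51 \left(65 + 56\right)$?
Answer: $72755$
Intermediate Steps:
$m{\left(U \right)} = -184 + U^{2} + 98 U$
$m{\left(214 \right)} + 51 \left(65 + 56\right) = \left(-184 + 214^{2} + 98 \cdot 214\right) + 51 \left(65 + 56\right) = \left(-184 + 45796 + 20972\right) + 51 \cdot 121 = 66584 + 6171 = 72755$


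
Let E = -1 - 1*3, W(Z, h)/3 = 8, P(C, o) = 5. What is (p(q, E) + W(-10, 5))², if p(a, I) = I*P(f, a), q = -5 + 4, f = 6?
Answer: 16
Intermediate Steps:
W(Z, h) = 24 (W(Z, h) = 3*8 = 24)
q = -1
E = -4 (E = -1 - 3 = -4)
p(a, I) = 5*I (p(a, I) = I*5 = 5*I)
(p(q, E) + W(-10, 5))² = (5*(-4) + 24)² = (-20 + 24)² = 4² = 16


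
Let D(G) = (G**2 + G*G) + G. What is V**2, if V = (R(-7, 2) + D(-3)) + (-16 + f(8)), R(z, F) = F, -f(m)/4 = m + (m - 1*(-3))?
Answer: 5625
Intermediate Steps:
D(G) = G + 2*G**2 (D(G) = (G**2 + G**2) + G = 2*G**2 + G = G + 2*G**2)
f(m) = -12 - 8*m (f(m) = -4*(m + (m - 1*(-3))) = -4*(m + (m + 3)) = -4*(m + (3 + m)) = -4*(3 + 2*m) = -12 - 8*m)
V = -75 (V = (2 - 3*(1 + 2*(-3))) + (-16 + (-12 - 8*8)) = (2 - 3*(1 - 6)) + (-16 + (-12 - 64)) = (2 - 3*(-5)) + (-16 - 76) = (2 + 15) - 92 = 17 - 92 = -75)
V**2 = (-75)**2 = 5625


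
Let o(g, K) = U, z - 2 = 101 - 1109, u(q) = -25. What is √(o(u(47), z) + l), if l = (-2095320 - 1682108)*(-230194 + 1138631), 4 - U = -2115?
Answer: I*√3431555357917 ≈ 1.8524e+6*I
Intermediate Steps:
U = 2119 (U = 4 - 1*(-2115) = 4 + 2115 = 2119)
z = -1006 (z = 2 + (101 - 1109) = 2 - 1008 = -1006)
o(g, K) = 2119
l = -3431555360036 (l = -3777428*908437 = -3431555360036)
√(o(u(47), z) + l) = √(2119 - 3431555360036) = √(-3431555357917) = I*√3431555357917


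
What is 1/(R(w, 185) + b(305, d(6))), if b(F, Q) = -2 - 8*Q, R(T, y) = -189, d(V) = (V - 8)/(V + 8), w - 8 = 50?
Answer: -7/1329 ≈ -0.0052671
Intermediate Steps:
w = 58 (w = 8 + 50 = 58)
d(V) = (-8 + V)/(8 + V)
1/(R(w, 185) + b(305, d(6))) = 1/(-189 + (-2 - 8*(-8 + 6)/(8 + 6))) = 1/(-189 + (-2 - 8*(-2)/14)) = 1/(-189 + (-2 - 4*(-2)/7)) = 1/(-189 + (-2 - 8*(-1/7))) = 1/(-189 + (-2 + 8/7)) = 1/(-189 - 6/7) = 1/(-1329/7) = -7/1329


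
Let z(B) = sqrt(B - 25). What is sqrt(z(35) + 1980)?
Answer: sqrt(1980 + sqrt(10)) ≈ 44.533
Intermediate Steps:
z(B) = sqrt(-25 + B)
sqrt(z(35) + 1980) = sqrt(sqrt(-25 + 35) + 1980) = sqrt(sqrt(10) + 1980) = sqrt(1980 + sqrt(10))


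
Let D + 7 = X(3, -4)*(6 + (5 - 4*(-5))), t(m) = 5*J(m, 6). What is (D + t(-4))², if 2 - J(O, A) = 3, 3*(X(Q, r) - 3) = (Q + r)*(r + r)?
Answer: 241081/9 ≈ 26787.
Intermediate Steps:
X(Q, r) = 3 + 2*r*(Q + r)/3 (X(Q, r) = 3 + ((Q + r)*(r + r))/3 = 3 + ((Q + r)*(2*r))/3 = 3 + (2*r*(Q + r))/3 = 3 + 2*r*(Q + r)/3)
J(O, A) = -1 (J(O, A) = 2 - 1*3 = 2 - 3 = -1)
t(m) = -5 (t(m) = 5*(-1) = -5)
D = 506/3 (D = -7 + (3 + (⅔)*(-4)² + (⅔)*3*(-4))*(6 + (5 - 4*(-5))) = -7 + (3 + (⅔)*16 - 8)*(6 + (5 + 20)) = -7 + (3 + 32/3 - 8)*(6 + 25) = -7 + (17/3)*31 = -7 + 527/3 = 506/3 ≈ 168.67)
(D + t(-4))² = (506/3 - 5)² = (491/3)² = 241081/9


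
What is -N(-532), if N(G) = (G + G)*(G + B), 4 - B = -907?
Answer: 403256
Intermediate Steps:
B = 911 (B = 4 - 1*(-907) = 4 + 907 = 911)
N(G) = 2*G*(911 + G) (N(G) = (G + G)*(G + 911) = (2*G)*(911 + G) = 2*G*(911 + G))
-N(-532) = -2*(-532)*(911 - 532) = -2*(-532)*379 = -1*(-403256) = 403256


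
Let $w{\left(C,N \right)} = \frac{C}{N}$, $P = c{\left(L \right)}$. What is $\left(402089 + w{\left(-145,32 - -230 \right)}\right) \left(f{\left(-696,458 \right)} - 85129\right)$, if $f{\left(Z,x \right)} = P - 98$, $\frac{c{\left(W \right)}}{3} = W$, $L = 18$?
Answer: $- \frac{8972734765929}{262} \approx -3.4247 \cdot 10^{10}$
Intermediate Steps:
$c{\left(W \right)} = 3 W$
$P = 54$ ($P = 3 \cdot 18 = 54$)
$f{\left(Z,x \right)} = -44$ ($f{\left(Z,x \right)} = 54 - 98 = -44$)
$\left(402089 + w{\left(-145,32 - -230 \right)}\right) \left(f{\left(-696,458 \right)} - 85129\right) = \left(402089 - \frac{145}{32 - -230}\right) \left(-44 - 85129\right) = \left(402089 - \frac{145}{32 + 230}\right) \left(-85173\right) = \left(402089 - \frac{145}{262}\right) \left(-85173\right) = \frac{105347173}{262} \left(-85173\right) = - \frac{8972734765929}{262}$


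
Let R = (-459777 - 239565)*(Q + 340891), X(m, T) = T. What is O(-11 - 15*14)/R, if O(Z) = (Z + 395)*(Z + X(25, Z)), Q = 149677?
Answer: 493/2199197476 ≈ 2.2417e-7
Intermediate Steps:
O(Z) = 2*Z*(395 + Z) (O(Z) = (Z + 395)*(Z + Z) = (395 + Z)*(2*Z) = 2*Z*(395 + Z))
R = -343074806256 (R = (-459777 - 239565)*(149677 + 340891) = -699342*490568 = -343074806256)
O(-11 - 15*14)/R = (2*(-11 - 15*14)*(395 + (-11 - 15*14)))/(-343074806256) = (2*(-11 - 210)*(395 + (-11 - 210)))*(-1/343074806256) = (2*(-221)*(395 - 221))*(-1/343074806256) = (2*(-221)*174)*(-1/343074806256) = -76908*(-1/343074806256) = 493/2199197476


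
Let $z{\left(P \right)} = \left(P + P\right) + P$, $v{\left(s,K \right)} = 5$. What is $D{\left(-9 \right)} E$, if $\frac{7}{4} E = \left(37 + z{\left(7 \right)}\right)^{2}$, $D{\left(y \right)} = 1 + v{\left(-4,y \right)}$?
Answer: $\frac{80736}{7} \approx 11534.0$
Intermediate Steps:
$z{\left(P \right)} = 3 P$ ($z{\left(P \right)} = 2 P + P = 3 P$)
$D{\left(y \right)} = 6$ ($D{\left(y \right)} = 1 + 5 = 6$)
$E = \frac{13456}{7}$ ($E = \frac{4 \left(37 + 3 \cdot 7\right)^{2}}{7} = \frac{4 \left(37 + 21\right)^{2}}{7} = \frac{4 \cdot 58^{2}}{7} = \frac{4}{7} \cdot 3364 = \frac{13456}{7} \approx 1922.3$)
$D{\left(-9 \right)} E = 6 \cdot \frac{13456}{7} = \frac{80736}{7}$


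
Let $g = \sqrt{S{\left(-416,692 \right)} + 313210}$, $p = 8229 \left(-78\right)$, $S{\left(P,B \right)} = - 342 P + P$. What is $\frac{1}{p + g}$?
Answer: $- \frac{320931}{205993185989} - \frac{\sqrt{455066}}{411986371978} \approx -1.5596 \cdot 10^{-6}$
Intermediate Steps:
$S{\left(P,B \right)} = - 341 P$
$p = -641862$
$g = \sqrt{455066}$ ($g = \sqrt{\left(-341\right) \left(-416\right) + 313210} = \sqrt{141856 + 313210} = \sqrt{455066} \approx 674.59$)
$\frac{1}{p + g} = \frac{1}{-641862 + \sqrt{455066}}$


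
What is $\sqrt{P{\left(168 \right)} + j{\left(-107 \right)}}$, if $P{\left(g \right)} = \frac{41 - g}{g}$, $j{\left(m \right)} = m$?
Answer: $\frac{i \sqrt{760326}}{84} \approx 10.381 i$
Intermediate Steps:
$P{\left(g \right)} = \frac{41 - g}{g}$
$\sqrt{P{\left(168 \right)} + j{\left(-107 \right)}} = \sqrt{\frac{41 - 168}{168} - 107} = \sqrt{\frac{1}{168} \left(-127\right) - 107} = \sqrt{- \frac{127}{168} - 107} = \sqrt{- \frac{18103}{168}} = \frac{i \sqrt{760326}}{84}$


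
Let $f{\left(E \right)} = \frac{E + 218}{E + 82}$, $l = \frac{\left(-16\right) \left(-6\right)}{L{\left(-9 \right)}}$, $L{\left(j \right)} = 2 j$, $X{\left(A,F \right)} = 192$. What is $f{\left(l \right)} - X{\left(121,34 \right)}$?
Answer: $- \frac{21761}{115} \approx -189.23$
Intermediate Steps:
$l = - \frac{16}{3}$ ($l = \frac{\left(-16\right) \left(-6\right)}{2 \left(-9\right)} = \frac{96}{-18} = 96 \left(- \frac{1}{18}\right) = - \frac{16}{3} \approx -5.3333$)
$f{\left(E \right)} = \frac{218 + E}{82 + E}$
$f{\left(l \right)} - X{\left(121,34 \right)} = \frac{218 - \frac{16}{3}}{82 - \frac{16}{3}} - 192 = \frac{1}{\frac{230}{3}} \cdot \frac{638}{3} - 192 = \frac{3}{230} \cdot \frac{638}{3} - 192 = \frac{319}{115} - 192 = - \frac{21761}{115}$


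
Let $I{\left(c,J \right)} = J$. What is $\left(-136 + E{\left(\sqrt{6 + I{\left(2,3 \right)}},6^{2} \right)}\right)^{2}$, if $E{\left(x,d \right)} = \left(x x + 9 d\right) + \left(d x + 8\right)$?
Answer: $97969$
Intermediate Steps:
$E{\left(x,d \right)} = 8 + x^{2} + 9 d + d x$ ($E{\left(x,d \right)} = \left(x^{2} + 9 d\right) + \left(8 + d x\right) = 8 + x^{2} + 9 d + d x$)
$\left(-136 + E{\left(\sqrt{6 + I{\left(2,3 \right)}},6^{2} \right)}\right)^{2} = \left(-136 + \left(8 + \left(\sqrt{6 + 3}\right)^{2} + 9 \cdot 6^{2} + 6^{2} \sqrt{6 + 3}\right)\right)^{2} = \left(-136 + \left(8 + \left(\sqrt{9}\right)^{2} + 9 \cdot 36 + 36 \sqrt{9}\right)\right)^{2} = \left(-136 + \left(8 + 3^{2} + 324 + 36 \cdot 3\right)\right)^{2} = \left(-136 + \left(8 + 9 + 324 + 108\right)\right)^{2} = \left(-136 + 449\right)^{2} = 313^{2} = 97969$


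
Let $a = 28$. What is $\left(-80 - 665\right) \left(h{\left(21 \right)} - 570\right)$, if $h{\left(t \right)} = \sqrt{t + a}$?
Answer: $419435$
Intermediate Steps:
$h{\left(t \right)} = \sqrt{28 + t}$ ($h{\left(t \right)} = \sqrt{t + 28} = \sqrt{28 + t}$)
$\left(-80 - 665\right) \left(h{\left(21 \right)} - 570\right) = \left(-80 - 665\right) \left(\sqrt{28 + 21} - 570\right) = - 745 \left(\sqrt{49} - 570\right) = - 745 \left(7 - 570\right) = \left(-745\right) \left(-563\right) = 419435$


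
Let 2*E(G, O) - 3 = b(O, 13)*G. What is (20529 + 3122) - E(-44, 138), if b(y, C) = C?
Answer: 47871/2 ≈ 23936.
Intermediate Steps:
E(G, O) = 3/2 + 13*G/2 (E(G, O) = 3/2 + (13*G)/2 = 3/2 + 13*G/2)
(20529 + 3122) - E(-44, 138) = (20529 + 3122) - (3/2 + (13/2)*(-44)) = 23651 - (3/2 - 286) = 23651 - 1*(-569/2) = 23651 + 569/2 = 47871/2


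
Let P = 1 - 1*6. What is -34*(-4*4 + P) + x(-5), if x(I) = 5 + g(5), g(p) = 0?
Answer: 719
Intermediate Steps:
P = -5 (P = 1 - 6 = -5)
x(I) = 5 (x(I) = 5 + 0 = 5)
-34*(-4*4 + P) + x(-5) = -34*(-4*4 - 5) + 5 = -34*(-16 - 5) + 5 = -34*(-21) + 5 = 714 + 5 = 719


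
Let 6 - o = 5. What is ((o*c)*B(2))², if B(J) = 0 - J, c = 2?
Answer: 16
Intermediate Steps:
B(J) = -J
o = 1 (o = 6 - 1*5 = 6 - 5 = 1)
((o*c)*B(2))² = ((1*2)*(-1*2))² = (2*(-2))² = (-4)² = 16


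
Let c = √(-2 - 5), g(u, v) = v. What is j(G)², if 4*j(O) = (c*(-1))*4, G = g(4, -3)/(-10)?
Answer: -7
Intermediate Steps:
c = I*√7 (c = √(-7) = I*√7 ≈ 2.6458*I)
G = 3/10 (G = -3/(-10) = -3*(-⅒) = 3/10 ≈ 0.30000)
j(O) = -I*√7 (j(O) = (((I*√7)*(-1))*4)/4 = (-I*√7*4)/4 = (-4*I*√7)/4 = -I*√7)
j(G)² = (-I*√7)² = -7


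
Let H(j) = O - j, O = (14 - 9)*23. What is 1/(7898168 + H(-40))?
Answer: 1/7898323 ≈ 1.2661e-7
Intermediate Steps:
O = 115 (O = 5*23 = 115)
H(j) = 115 - j
1/(7898168 + H(-40)) = 1/(7898168 + (115 - 1*(-40))) = 1/(7898168 + (115 + 40)) = 1/(7898168 + 155) = 1/7898323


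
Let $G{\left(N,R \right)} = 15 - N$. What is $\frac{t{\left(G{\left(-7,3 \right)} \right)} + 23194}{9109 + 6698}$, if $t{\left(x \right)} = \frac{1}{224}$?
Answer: $\frac{1731819}{1180256} \approx 1.4673$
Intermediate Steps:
$t{\left(x \right)} = \frac{1}{224}$
$\frac{t{\left(G{\left(-7,3 \right)} \right)} + 23194}{9109 + 6698} = \frac{\frac{1}{224} + 23194}{9109 + 6698} = \frac{5195457}{224 \cdot 15807} = \frac{5195457}{224} \cdot \frac{1}{15807} = \frac{1731819}{1180256}$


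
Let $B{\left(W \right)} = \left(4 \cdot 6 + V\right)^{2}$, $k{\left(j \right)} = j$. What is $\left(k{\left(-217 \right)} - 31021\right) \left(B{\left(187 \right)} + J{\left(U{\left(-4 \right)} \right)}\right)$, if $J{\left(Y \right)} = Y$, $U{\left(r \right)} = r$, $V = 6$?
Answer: $-27989248$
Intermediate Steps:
$B{\left(W \right)} = 900$ ($B{\left(W \right)} = \left(4 \cdot 6 + 6\right)^{2} = \left(24 + 6\right)^{2} = 30^{2} = 900$)
$\left(k{\left(-217 \right)} - 31021\right) \left(B{\left(187 \right)} + J{\left(U{\left(-4 \right)} \right)}\right) = \left(-217 - 31021\right) \left(900 - 4\right) = \left(-31238\right) 896 = -27989248$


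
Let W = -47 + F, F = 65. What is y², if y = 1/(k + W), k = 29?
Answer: 1/2209 ≈ 0.00045269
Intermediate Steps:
W = 18 (W = -47 + 65 = 18)
y = 1/47 (y = 1/(29 + 18) = 1/47 ≈ 0.021277)
y² = (1/47)² = 1/2209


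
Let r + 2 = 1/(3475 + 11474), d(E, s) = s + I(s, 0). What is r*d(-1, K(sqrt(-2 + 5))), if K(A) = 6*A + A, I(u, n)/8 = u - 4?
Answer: 956704/14949 - 209279*sqrt(3)/1661 ≈ -154.23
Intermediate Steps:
I(u, n) = -32 + 8*u (I(u, n) = 8*(u - 4) = 8*(-4 + u) = -32 + 8*u)
K(A) = 7*A
d(E, s) = -32 + 9*s (d(E, s) = s + (-32 + 8*s) = -32 + 9*s)
r = -29897/14949 (r = -2 + 1/(3475 + 11474) = -2 + 1/14949 = -29897/14949 ≈ -1.9999)
r*d(-1, K(sqrt(-2 + 5))) = -29897*(-32 + 9*(7*sqrt(-2 + 5)))/14949 = -29897*(-32 + 9*(7*sqrt(3)))/14949 = -29897*(-32 + 63*sqrt(3))/14949 = 956704/14949 - 209279*sqrt(3)/1661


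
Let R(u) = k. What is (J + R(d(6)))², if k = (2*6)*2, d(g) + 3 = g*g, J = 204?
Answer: 51984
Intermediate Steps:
d(g) = -3 + g² (d(g) = -3 + g*g = -3 + g²)
k = 24 (k = 12*2 = 24)
R(u) = 24
(J + R(d(6)))² = (204 + 24)² = 228² = 51984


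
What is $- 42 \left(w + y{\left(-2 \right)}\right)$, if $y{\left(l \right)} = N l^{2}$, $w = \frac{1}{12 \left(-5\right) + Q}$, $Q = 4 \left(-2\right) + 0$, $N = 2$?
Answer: $- \frac{11403}{34} \approx -335.38$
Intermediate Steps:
$Q = -8$ ($Q = -8 + 0 = -8$)
$w = - \frac{1}{68}$ ($w = \frac{1}{12 \left(-5\right) - 8} = \frac{1}{-60 - 8} = \frac{1}{-68} = - \frac{1}{68} \approx -0.014706$)
$y{\left(l \right)} = 2 l^{2}$
$- 42 \left(w + y{\left(-2 \right)}\right) = - 42 \left(- \frac{1}{68} + 2 \left(-2\right)^{2}\right) = - 42 \left(- \frac{1}{68} + 2 \cdot 4\right) = - 42 \left(- \frac{1}{68} + 8\right) = \left(-42\right) \frac{543}{68} = - \frac{11403}{34}$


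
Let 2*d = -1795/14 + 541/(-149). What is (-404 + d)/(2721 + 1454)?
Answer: -1960517/17418100 ≈ -0.11256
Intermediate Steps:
d = -275029/4172 (d = (-1795/14 + 541/(-149))/2 = (-1795*1/14 + 541*(-1/149))/2 = (-1795/14 - 541/149)/2 = (1/2)*(-275029/2086) = -275029/4172 ≈ -65.923)
(-404 + d)/(2721 + 1454) = (-404 - 275029/4172)/(2721 + 1454) = -1960517/4172/4175 = -1960517/4172*1/4175 = -1960517/17418100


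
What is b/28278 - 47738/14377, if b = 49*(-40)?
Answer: -689057042/203276403 ≈ -3.3898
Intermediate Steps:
b = -1960
b/28278 - 47738/14377 = -1960/28278 - 47738/14377 = -1960*1/28278 - 47738*1/14377 = -980/14139 - 47738/14377 = -689057042/203276403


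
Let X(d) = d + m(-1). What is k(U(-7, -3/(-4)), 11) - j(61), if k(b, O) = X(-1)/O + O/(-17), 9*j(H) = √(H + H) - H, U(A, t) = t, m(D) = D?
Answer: 10012/1683 - √122/9 ≈ 4.7216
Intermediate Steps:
j(H) = -H/9 + √2*√H/9 (j(H) = (√(H + H) - H)/9 = (√(2*H) - H)/9 = (√2*√H - H)/9 = (-H + √2*√H)/9 = -H/9 + √2*√H/9)
X(d) = -1 + d (X(d) = d - 1 = -1 + d)
k(b, O) = -2/O - O/17 (k(b, O) = (-1 - 1)/O + O/(-17) = -2/O + O*(-1/17) = -2/O - O/17)
k(U(-7, -3/(-4)), 11) - j(61) = (-2/11 - 1/17*11) - (-⅑*61 + √2*√61/9) = (-2*1/11 - 11/17) - (-61/9 + √122/9) = (-2/11 - 11/17) + (61/9 - √122/9) = -155/187 + (61/9 - √122/9) = 10012/1683 - √122/9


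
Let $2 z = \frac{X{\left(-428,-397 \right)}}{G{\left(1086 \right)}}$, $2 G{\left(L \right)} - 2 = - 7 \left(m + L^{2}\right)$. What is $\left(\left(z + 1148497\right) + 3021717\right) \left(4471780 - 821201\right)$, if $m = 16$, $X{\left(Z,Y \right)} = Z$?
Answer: $\frac{62842517462061611452}{4127941} \approx 1.5224 \cdot 10^{13}$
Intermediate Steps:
$G{\left(L \right)} = -55 - \frac{7 L^{2}}{2}$ ($G{\left(L \right)} = 1 + \frac{\left(-7\right) \left(16 + L^{2}\right)}{2} = 1 + \frac{-112 - 7 L^{2}}{2} = 1 - \left(56 + \frac{7 L^{2}}{2}\right) = -55 - \frac{7 L^{2}}{2}$)
$z = \frac{214}{4127941}$ ($z = \frac{\left(-428\right) \frac{1}{-55 - \frac{7 \cdot 1086^{2}}{2}}}{2} = \frac{\left(-428\right) \frac{1}{-55 - 4127886}}{2} = \frac{\left(-428\right) \frac{1}{-4127941}}{2} = \frac{\left(-428\right) \left(- \frac{1}{4127941}\right)}{2} = \frac{1}{2} \cdot \frac{428}{4127941} = \frac{214}{4127941} \approx 5.1842 \cdot 10^{-5}$)
$\left(\left(z + 1148497\right) + 3021717\right) \left(4471780 - 821201\right) = \left(\left(\frac{214}{4127941} + 1148497\right) + 3021717\right) \left(4471780 - 821201\right) = \left(\frac{4740927854891}{4127941} + 3021717\right) 3650579 = \frac{17214397349588}{4127941} \cdot 3650579 = \frac{62842517462061611452}{4127941}$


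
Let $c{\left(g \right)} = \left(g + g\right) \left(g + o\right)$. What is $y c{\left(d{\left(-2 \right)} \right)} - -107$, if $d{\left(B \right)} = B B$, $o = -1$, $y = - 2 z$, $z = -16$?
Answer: $875$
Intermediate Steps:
$y = 32$ ($y = \left(-2\right) \left(-16\right) = 32$)
$d{\left(B \right)} = B^{2}$
$c{\left(g \right)} = 2 g \left(-1 + g\right)$ ($c{\left(g \right)} = \left(g + g\right) \left(g - 1\right) = 2 g \left(-1 + g\right)$)
$y c{\left(d{\left(-2 \right)} \right)} - -107 = 32 \cdot 2 \left(-2\right)^{2} \left(-1 + \left(-2\right)^{2}\right) - -107 = 32 \cdot 2 \cdot 4 \left(-1 + 4\right) + 107 = 32 \cdot 2 \cdot 4 \cdot 3 + 107 = 32 \cdot 24 + 107 = 768 + 107 = 875$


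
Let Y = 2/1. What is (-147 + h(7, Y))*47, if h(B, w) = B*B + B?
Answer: -4277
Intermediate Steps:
Y = 2 (Y = 2*1 = 2)
h(B, w) = B + B² (h(B, w) = B² + B = B + B²)
(-147 + h(7, Y))*47 = (-147 + 7*(1 + 7))*47 = (-147 + 7*8)*47 = (-147 + 56)*47 = -91*47 = -4277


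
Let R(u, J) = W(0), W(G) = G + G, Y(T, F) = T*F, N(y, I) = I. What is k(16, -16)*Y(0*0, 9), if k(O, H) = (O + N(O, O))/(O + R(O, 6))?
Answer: 0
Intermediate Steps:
Y(T, F) = F*T
W(G) = 2*G
R(u, J) = 0 (R(u, J) = 2*0 = 0)
k(O, H) = 2 (k(O, H) = (O + O)/(O + 0) = (2*O)/O = 2)
k(16, -16)*Y(0*0, 9) = 2*(9*(0*0)) = 2*(9*0) = 2*0 = 0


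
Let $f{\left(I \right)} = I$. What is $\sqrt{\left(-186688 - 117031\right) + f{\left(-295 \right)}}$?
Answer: $i \sqrt{304014} \approx 551.38 i$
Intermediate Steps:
$\sqrt{\left(-186688 - 117031\right) + f{\left(-295 \right)}} = \sqrt{\left(-186688 - 117031\right) - 295} = \sqrt{-303719 - 295} = \sqrt{-304014} = i \sqrt{304014}$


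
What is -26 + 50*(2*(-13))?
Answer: -1326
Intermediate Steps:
-26 + 50*(2*(-13)) = -26 + 50*(-26) = -26 - 1300 = -1326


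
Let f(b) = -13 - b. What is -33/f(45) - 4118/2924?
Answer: -17794/21199 ≈ -0.83938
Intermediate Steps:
-33/f(45) - 4118/2924 = -33/(-13 - 1*45) - 4118/2924 = -33/(-13 - 45) - 4118*1/2924 = -33/(-58) - 2059/1462 = -33*(-1/58) - 2059/1462 = 33/58 - 2059/1462 = -17794/21199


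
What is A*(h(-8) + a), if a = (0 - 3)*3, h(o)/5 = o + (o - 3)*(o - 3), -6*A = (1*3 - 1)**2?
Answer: -1112/3 ≈ -370.67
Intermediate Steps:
A = -2/3 (A = -(1*3 - 1)**2/6 = -(3 - 1)**2/6 = -1/6*2**2 = -1/6*4 = -2/3 ≈ -0.66667)
h(o) = 5*o + 5*(-3 + o)**2 (h(o) = 5*(o + (o - 3)*(o - 3)) = 5*(o + (-3 + o)*(-3 + o)) = 5*(o + (-3 + o)**2) = 5*o + 5*(-3 + o)**2)
a = -9 (a = -3*3 = -9)
A*(h(-8) + a) = -2*((5*(-8) + 5*(-3 - 8)**2) - 9)/3 = -2*((-40 + 5*(-11)**2) - 9)/3 = -2*((-40 + 5*121) - 9)/3 = -2*((-40 + 605) - 9)/3 = -2*(565 - 9)/3 = -2/3*556 = -1112/3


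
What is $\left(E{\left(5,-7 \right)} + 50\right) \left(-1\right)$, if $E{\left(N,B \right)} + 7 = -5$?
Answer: $-38$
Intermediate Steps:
$E{\left(N,B \right)} = -12$ ($E{\left(N,B \right)} = -7 - 5 = -12$)
$\left(E{\left(5,-7 \right)} + 50\right) \left(-1\right) = \left(-12 + 50\right) \left(-1\right) = 38 \left(-1\right) = -38$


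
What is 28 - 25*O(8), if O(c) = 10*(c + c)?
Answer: -3972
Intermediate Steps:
O(c) = 20*c (O(c) = 10*(2*c) = 20*c)
28 - 25*O(8) = 28 - 500*8 = 28 - 25*160 = 28 - 4000 = -3972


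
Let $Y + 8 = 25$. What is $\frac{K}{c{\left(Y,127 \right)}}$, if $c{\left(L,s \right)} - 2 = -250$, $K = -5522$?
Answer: $\frac{2761}{124} \approx 22.266$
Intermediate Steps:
$Y = 17$ ($Y = -8 + 25 = 17$)
$c{\left(L,s \right)} = -248$ ($c{\left(L,s \right)} = 2 - 250 = -248$)
$\frac{K}{c{\left(Y,127 \right)}} = - \frac{5522}{-248} = \left(-5522\right) \left(- \frac{1}{248}\right) = \frac{2761}{124}$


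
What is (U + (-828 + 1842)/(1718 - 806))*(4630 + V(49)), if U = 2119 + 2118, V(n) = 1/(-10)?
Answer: 29825491707/1520 ≈ 1.9622e+7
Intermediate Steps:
V(n) = -1/10
U = 4237
(U + (-828 + 1842)/(1718 - 806))*(4630 + V(49)) = (4237 + (-828 + 1842)/(1718 - 806))*(4630 - 1/10) = (4237 + 1014/912)*(46299/10) = (4237 + 1014*(1/912))*(46299/10) = (4237 + 169/152)*(46299/10) = (644193/152)*(46299/10) = 29825491707/1520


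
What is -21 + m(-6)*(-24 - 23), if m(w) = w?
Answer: 261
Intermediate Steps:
-21 + m(-6)*(-24 - 23) = -21 - 6*(-24 - 23) = -21 - 6*(-47) = -21 + 282 = 261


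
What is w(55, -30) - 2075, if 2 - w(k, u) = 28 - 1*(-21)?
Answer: -2122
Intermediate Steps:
w(k, u) = -47 (w(k, u) = 2 - (28 - 1*(-21)) = 2 - (28 + 21) = 2 - 1*49 = 2 - 49 = -47)
w(55, -30) - 2075 = -47 - 2075 = -2122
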